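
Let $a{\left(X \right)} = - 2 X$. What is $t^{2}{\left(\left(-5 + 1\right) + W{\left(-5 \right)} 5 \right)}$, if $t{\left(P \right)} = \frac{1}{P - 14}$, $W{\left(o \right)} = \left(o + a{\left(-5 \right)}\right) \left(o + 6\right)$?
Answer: $\frac{1}{49} \approx 0.020408$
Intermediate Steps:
$W{\left(o \right)} = \left(6 + o\right) \left(10 + o\right)$ ($W{\left(o \right)} = \left(o - -10\right) \left(o + 6\right) = \left(o + 10\right) \left(6 + o\right) = \left(10 + o\right) \left(6 + o\right) = \left(6 + o\right) \left(10 + o\right)$)
$t{\left(P \right)} = \frac{1}{-14 + P}$
$t^{2}{\left(\left(-5 + 1\right) + W{\left(-5 \right)} 5 \right)} = \left(\frac{1}{-14 + \left(\left(-5 + 1\right) + \left(60 + \left(-5\right)^{2} + 16 \left(-5\right)\right) 5\right)}\right)^{2} = \left(\frac{1}{-14 - \left(4 - \left(60 + 25 - 80\right) 5\right)}\right)^{2} = \left(\frac{1}{-14 + \left(-4 + 5 \cdot 5\right)}\right)^{2} = \left(\frac{1}{-14 + \left(-4 + 25\right)}\right)^{2} = \left(\frac{1}{-14 + 21}\right)^{2} = \left(\frac{1}{7}\right)^{2} = \frac{1}{49}$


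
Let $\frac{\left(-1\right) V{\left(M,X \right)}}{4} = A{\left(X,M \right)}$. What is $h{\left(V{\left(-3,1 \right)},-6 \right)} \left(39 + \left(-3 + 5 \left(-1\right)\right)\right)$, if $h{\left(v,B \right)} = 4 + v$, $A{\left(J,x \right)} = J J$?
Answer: $0$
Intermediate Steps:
$A{\left(J,x \right)} = J^{2}$
$V{\left(M,X \right)} = - 4 X^{2}$
$h{\left(V{\left(-3,1 \right)},-6 \right)} \left(39 + \left(-3 + 5 \left(-1\right)\right)\right) = \left(4 - 4 \cdot 1^{2}\right) \left(39 + \left(-3 + 5 \left(-1\right)\right)\right) = \left(4 - 4\right) \left(39 - 8\right) = 0 \cdot 31 = 0$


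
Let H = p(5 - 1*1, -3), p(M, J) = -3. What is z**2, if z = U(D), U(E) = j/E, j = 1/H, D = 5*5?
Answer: 1/5625 ≈ 0.00017778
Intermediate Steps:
H = -3
D = 25
j = -1/3 (j = 1/(-3) = -1/3 ≈ -0.33333)
U(E) = -1/(3*E)
z = -1/75 (z = -1/3/25 = -1/3*1/25 = -1/75 ≈ -0.013333)
z**2 = (-1/75)**2 = 1/5625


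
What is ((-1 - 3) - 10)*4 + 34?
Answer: -22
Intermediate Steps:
((-1 - 3) - 10)*4 + 34 = (-4 - 10)*4 + 34 = -14*4 + 34 = -56 + 34 = -22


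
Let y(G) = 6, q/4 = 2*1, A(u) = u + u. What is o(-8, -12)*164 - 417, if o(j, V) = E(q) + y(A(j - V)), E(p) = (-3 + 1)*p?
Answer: -2057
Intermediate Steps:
A(u) = 2*u
q = 8 (q = 4*(2*1) = 4*2 = 8)
E(p) = -2*p
o(j, V) = -10 (o(j, V) = -2*8 + 6 = -16 + 6 = -10)
o(-8, -12)*164 - 417 = -10*164 - 417 = -1640 - 417 = -2057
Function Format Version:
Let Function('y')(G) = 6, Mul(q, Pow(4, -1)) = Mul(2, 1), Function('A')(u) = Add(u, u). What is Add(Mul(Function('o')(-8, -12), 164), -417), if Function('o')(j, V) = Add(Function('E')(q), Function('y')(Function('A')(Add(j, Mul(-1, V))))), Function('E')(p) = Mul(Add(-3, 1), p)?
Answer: -2057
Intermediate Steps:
Function('A')(u) = Mul(2, u)
q = 8 (q = Mul(4, Mul(2, 1)) = Mul(4, 2) = 8)
Function('E')(p) = Mul(-2, p)
Function('o')(j, V) = -10 (Function('o')(j, V) = Add(Mul(-2, 8), 6) = Add(-16, 6) = -10)
Add(Mul(Function('o')(-8, -12), 164), -417) = Add(Mul(-10, 164), -417) = Add(-1640, -417) = -2057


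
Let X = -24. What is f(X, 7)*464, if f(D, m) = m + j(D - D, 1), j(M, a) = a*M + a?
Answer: 3712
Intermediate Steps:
j(M, a) = a + M*a (j(M, a) = M*a + a = a + M*a)
f(D, m) = 1 + m (f(D, m) = m + 1*(1 + (D - D)) = m + 1*(1 + 0) = m + 1*1 = m + 1 = 1 + m)
f(X, 7)*464 = (1 + 7)*464 = 8*464 = 3712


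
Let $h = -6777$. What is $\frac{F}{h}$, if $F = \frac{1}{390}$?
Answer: $- \frac{1}{2643030} \approx -3.7835 \cdot 10^{-7}$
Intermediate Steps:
$F = \frac{1}{390} \approx 0.0025641$
$\frac{F}{h} = \frac{1}{390 \left(-6777\right)} = \frac{1}{390} \left(- \frac{1}{6777}\right) = - \frac{1}{2643030}$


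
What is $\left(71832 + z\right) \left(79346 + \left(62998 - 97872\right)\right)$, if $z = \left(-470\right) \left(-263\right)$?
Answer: $8691696624$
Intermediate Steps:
$z = 123610$
$\left(71832 + z\right) \left(79346 + \left(62998 - 97872\right)\right) = \left(71832 + 123610\right) \left(79346 + \left(62998 - 97872\right)\right) = 195442 \left(79346 + \left(62998 - 97872\right)\right) = 195442 \left(79346 - 34874\right) = 195442 \cdot 44472 = 8691696624$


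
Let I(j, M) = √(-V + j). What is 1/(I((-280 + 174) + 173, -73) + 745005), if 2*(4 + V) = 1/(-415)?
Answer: 618354150/460676933461819 - √48912730/460676933461819 ≈ 1.3423e-6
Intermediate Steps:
V = -3321/830 (V = -4 + (½)/(-415) = -4 + (½)*(-1/415) = -4 - 1/830 = -3321/830 ≈ -4.0012)
I(j, M) = √(3321/830 + j) (I(j, M) = √(-1*(-3321/830) + j) = √(3321/830 + j))
1/(I((-280 + 174) + 173, -73) + 745005) = 1/(√(2756430 + 688900*((-280 + 174) + 173))/830 + 745005) = 1/(√(2756430 + 688900*(-106 + 173))/830 + 745005) = 1/(√(2756430 + 688900*67)/830 + 745005) = 1/(√(2756430 + 46156300)/830 + 745005) = 1/(√48912730/830 + 745005) = 1/(745005 + √48912730/830)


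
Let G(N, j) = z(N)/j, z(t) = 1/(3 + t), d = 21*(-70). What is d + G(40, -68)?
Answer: -4298281/2924 ≈ -1470.0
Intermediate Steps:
d = -1470
G(N, j) = 1/(j*(3 + N)) (G(N, j) = 1/((3 + N)*j) = 1/(j*(3 + N)))
d + G(40, -68) = -1470 + 1/((-68)*(3 + 40)) = -1470 - 1/68/43 = -1470 - 1/68*1/43 = -1470 - 1/2924 = -4298281/2924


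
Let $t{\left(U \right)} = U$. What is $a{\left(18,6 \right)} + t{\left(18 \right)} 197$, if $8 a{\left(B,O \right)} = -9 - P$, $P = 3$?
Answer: $\frac{7089}{2} \approx 3544.5$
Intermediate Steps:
$a{\left(B,O \right)} = - \frac{3}{2}$ ($a{\left(B,O \right)} = \frac{-9 - 3}{8} = \frac{1}{8} \left(-12\right) = - \frac{3}{2}$)
$a{\left(18,6 \right)} + t{\left(18 \right)} 197 = - \frac{3}{2} + 18 \cdot 197 = - \frac{3}{2} + 3546 = \frac{7089}{2}$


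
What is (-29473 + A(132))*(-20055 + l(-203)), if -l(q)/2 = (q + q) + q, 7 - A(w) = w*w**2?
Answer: 43879548258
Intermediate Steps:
A(w) = 7 - w**3 (A(w) = 7 - w*w**2 = 7 - w**3)
l(q) = -6*q (l(q) = -2*((q + q) + q) = -2*(2*q + q) = -6*q)
(-29473 + A(132))*(-20055 + l(-203)) = (-29473 + (7 - 1*132**3))*(-20055 - 6*(-203)) = (-29473 + (7 - 1*2299968))*(-20055 + 1218) = (-29473 + (7 - 2299968))*(-18837) = (-29473 - 2299961)*(-18837) = -2329434*(-18837) = 43879548258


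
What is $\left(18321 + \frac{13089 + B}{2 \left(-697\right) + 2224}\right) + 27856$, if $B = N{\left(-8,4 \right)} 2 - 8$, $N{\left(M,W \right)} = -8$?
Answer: $\frac{7667995}{166} \approx 46193.0$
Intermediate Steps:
$B = -24$ ($B = \left(-8\right) 2 - 8 = -16 - 8 = -24$)
$\left(18321 + \frac{13089 + B}{2 \left(-697\right) + 2224}\right) + 27856 = \left(18321 + \frac{13089 - 24}{2 \left(-697\right) + 2224}\right) + 27856 = \left(18321 + \frac{13065}{-1394 + 2224}\right) + 27856 = \left(18321 + \frac{13065}{830}\right) + 27856 = \left(18321 + 13065 \cdot \frac{1}{830}\right) + 27856 = \left(18321 + \frac{2613}{166}\right) + 27856 = \frac{3043899}{166} + 27856 = \frac{7667995}{166}$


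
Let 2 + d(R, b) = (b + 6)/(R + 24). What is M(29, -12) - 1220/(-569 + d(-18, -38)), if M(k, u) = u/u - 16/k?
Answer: 128617/50141 ≈ 2.5651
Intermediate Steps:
d(R, b) = -2 + (6 + b)/(24 + R) (d(R, b) = -2 + (b + 6)/(R + 24) = -2 + (6 + b)/(24 + R))
M(k, u) = 1 - 16/k
M(29, -12) - 1220/(-569 + d(-18, -38)) = (-16 + 29)/29 - 1220/(-569 + (-42 - 38 - 2*(-18))/(24 - 18)) = (1/29)*13 - 1220/(-569 + (-42 - 38 + 36)/6) = 13/29 - 1220/(-569 + (⅙)*(-44)) = 13/29 - 1220/(-569 - 22/3) = 13/29 - 1220/(-1729/3) = 13/29 - 3/1729*(-1220) = 13/29 + 3660/1729 = 128617/50141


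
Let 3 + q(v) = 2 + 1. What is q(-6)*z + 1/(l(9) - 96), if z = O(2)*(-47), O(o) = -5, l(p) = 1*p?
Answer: -1/87 ≈ -0.011494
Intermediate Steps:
l(p) = p
q(v) = 0 (q(v) = -3 + (2 + 1) = -3 + 3 = 0)
z = 235 (z = -5*(-47) = 235)
q(-6)*z + 1/(l(9) - 96) = 0*235 + 1/(9 - 96) = 0 + 1/(-87) = 0 - 1/87 = -1/87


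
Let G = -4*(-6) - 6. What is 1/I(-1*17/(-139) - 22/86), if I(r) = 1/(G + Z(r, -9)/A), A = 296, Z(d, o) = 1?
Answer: 5329/296 ≈ 18.003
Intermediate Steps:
G = 18 (G = 24 - 6 = 18)
I(r) = 296/5329 (I(r) = 1/(18 + 1/296) = 1/(5329/296) = 296/5329)
1/I(-1*17/(-139) - 22/86) = 1/(296/5329) = 5329/296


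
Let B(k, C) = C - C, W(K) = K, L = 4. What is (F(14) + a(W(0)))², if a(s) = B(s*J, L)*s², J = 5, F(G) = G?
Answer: 196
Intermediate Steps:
B(k, C) = 0
a(s) = 0 (a(s) = 0*s² = 0)
(F(14) + a(W(0)))² = (14 + 0)² = 14² = 196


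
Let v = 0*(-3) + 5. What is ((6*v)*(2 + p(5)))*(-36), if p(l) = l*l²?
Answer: -137160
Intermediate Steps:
v = 5 (v = 0 + 5 = 5)
p(l) = l³
((6*v)*(2 + p(5)))*(-36) = ((6*5)*(2 + 5³))*(-36) = (30*(2 + 125))*(-36) = (30*127)*(-36) = 3810*(-36) = -137160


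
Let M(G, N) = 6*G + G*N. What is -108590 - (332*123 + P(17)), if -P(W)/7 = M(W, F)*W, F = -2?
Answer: -141334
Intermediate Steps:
P(W) = -28*W² (P(W) = -7*W*(6 - 2)*W = -7*W*4*W = -7*4*W*W = -28*W²)
-108590 - (332*123 + P(17)) = -108590 - (332*123 - 28*17²) = -108590 - (40836 - 28*289) = -108590 - (40836 - 8092) = -108590 - 1*32744 = -108590 - 32744 = -141334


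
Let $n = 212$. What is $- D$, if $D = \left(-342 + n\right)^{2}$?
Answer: $-16900$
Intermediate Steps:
$D = 16900$ ($D = \left(-342 + 212\right)^{2} = \left(-130\right)^{2} = 16900$)
$- D = \left(-1\right) 16900 = -16900$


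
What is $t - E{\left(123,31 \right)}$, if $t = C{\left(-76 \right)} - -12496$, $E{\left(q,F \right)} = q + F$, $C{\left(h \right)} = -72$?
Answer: $12270$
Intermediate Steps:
$E{\left(q,F \right)} = F + q$
$t = 12424$ ($t = -72 - -12496 = -72 + 12496 = 12424$)
$t - E{\left(123,31 \right)} = 12424 - \left(31 + 123\right) = 12424 - 154 = 12270$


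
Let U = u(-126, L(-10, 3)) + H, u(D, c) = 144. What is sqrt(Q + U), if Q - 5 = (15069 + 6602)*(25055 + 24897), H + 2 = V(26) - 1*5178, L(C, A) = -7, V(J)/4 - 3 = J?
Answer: sqrt(1082504877) ≈ 32901.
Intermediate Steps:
V(J) = 12 + 4*J
H = -5064 (H = -2 + ((12 + 4*26) - 1*5178) = -2 + ((12 + 104) - 5178) = -2 + (116 - 5178) = -2 - 5062 = -5064)
U = -4920 (U = 144 - 5064 = -4920)
Q = 1082509797 (Q = 5 + (15069 + 6602)*(25055 + 24897) = 5 + 21671*49952 = 5 + 1082509792 = 1082509797)
sqrt(Q + U) = sqrt(1082509797 - 4920) = sqrt(1082504877)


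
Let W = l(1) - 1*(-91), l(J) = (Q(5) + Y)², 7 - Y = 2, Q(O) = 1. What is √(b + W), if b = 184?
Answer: √311 ≈ 17.635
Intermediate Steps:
Y = 5 (Y = 7 - 1*2 = 7 - 2 = 5)
l(J) = 36 (l(J) = (1 + 5)² = 6² = 36)
W = 127 (W = 36 - 1*(-91) = 36 + 91 = 127)
√(b + W) = √(184 + 127) = √311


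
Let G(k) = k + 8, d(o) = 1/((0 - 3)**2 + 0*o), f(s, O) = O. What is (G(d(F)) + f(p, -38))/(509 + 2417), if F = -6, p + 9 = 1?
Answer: -269/26334 ≈ -0.010215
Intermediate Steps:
p = -8 (p = -9 + 1 = -8)
d(o) = 1/9 (d(o) = 1/((-3)**2 + 0) = 1/(9 + 0) = 1/9)
G(k) = 8 + k
(G(d(F)) + f(p, -38))/(509 + 2417) = ((8 + 1/9) - 38)/(509 + 2417) = (73/9 - 38)/2926 = -269/9*1/2926 = -269/26334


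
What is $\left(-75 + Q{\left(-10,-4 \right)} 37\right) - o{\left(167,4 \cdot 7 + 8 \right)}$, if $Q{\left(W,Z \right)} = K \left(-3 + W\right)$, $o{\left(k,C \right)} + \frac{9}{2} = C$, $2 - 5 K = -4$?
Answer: $- \frac{6837}{10} \approx -683.7$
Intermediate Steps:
$K = \frac{6}{5}$ ($K = \frac{2}{5} - - \frac{4}{5} = \frac{2}{5} + \frac{4}{5} = \frac{6}{5} \approx 1.2$)
$o{\left(k,C \right)} = - \frac{9}{2} + C$
$Q{\left(W,Z \right)} = - \frac{18}{5} + \frac{6 W}{5}$ ($Q{\left(W,Z \right)} = \frac{6 \left(-3 + W\right)}{5} = - \frac{18}{5} + \frac{6 W}{5}$)
$\left(-75 + Q{\left(-10,-4 \right)} 37\right) - o{\left(167,4 \cdot 7 + 8 \right)} = \left(-75 + \left(- \frac{18}{5} + \frac{6}{5} \left(-10\right)\right) 37\right) - \left(- \frac{9}{2} + \left(4 \cdot 7 + 8\right)\right) = \left(-75 + \left(- \frac{18}{5} - 12\right) 37\right) - \left(- \frac{9}{2} + \left(28 + 8\right)\right) = \left(-75 - \frac{2886}{5}\right) - \left(- \frac{9}{2} + 36\right) = \left(-75 - \frac{2886}{5}\right) - \frac{63}{2} = - \frac{3261}{5} - \frac{63}{2} = - \frac{6837}{10}$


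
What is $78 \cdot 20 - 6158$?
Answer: $-4598$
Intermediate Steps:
$78 \cdot 20 - 6158 = 1560 - 6158 = -4598$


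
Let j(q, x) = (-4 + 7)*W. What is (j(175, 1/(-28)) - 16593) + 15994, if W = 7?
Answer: -578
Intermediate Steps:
j(q, x) = 21 (j(q, x) = (-4 + 7)*7 = 3*7 = 21)
(j(175, 1/(-28)) - 16593) + 15994 = (21 - 16593) + 15994 = -16572 + 15994 = -578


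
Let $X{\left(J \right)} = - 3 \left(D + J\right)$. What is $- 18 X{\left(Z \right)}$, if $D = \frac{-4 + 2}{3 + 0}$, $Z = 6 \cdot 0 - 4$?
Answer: $-252$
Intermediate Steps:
$Z = -4$ ($Z = 0 - 4 = -4$)
$D = - \frac{2}{3} \approx -0.66667$
$X{\left(J \right)} = 2 - 3 J$ ($X{\left(J \right)} = - 3 \left(- \frac{2}{3} + J\right) = 2 - 3 J$)
$- 18 X{\left(Z \right)} = - 18 \left(2 - -12\right) = - 18 \left(2 + 12\right) = \left(-18\right) 14 = -252$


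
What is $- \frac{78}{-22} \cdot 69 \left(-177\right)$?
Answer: $- \frac{476307}{11} \approx -43301.0$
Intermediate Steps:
$- \frac{78}{-22} \cdot 69 \left(-177\right) = \left(-78\right) \left(- \frac{1}{22}\right) 69 \left(-177\right) = \frac{39}{11} \cdot 69 \left(-177\right) = \frac{2691}{11} \left(-177\right) = - \frac{476307}{11}$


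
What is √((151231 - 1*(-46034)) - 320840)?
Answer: 5*I*√4943 ≈ 351.53*I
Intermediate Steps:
√((151231 - 1*(-46034)) - 320840) = √((151231 + 46034) - 320840) = √(197265 - 320840) = √(-123575) = 5*I*√4943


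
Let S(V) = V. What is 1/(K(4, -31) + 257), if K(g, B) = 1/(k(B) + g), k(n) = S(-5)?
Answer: 1/256 ≈ 0.0039063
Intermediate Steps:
k(n) = -5
K(g, B) = 1/(-5 + g)
1/(K(4, -31) + 257) = 1/(1/(-5 + 4) + 257) = 1/(1/(-1) + 257) = 1/(-1 + 257) = 1/256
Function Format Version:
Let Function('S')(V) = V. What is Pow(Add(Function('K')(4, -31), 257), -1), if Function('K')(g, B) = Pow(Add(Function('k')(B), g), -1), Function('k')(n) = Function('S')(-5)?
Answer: Rational(1, 256) ≈ 0.0039063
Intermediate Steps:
Function('k')(n) = -5
Function('K')(g, B) = Pow(Add(-5, g), -1)
Pow(Add(Function('K')(4, -31), 257), -1) = Pow(Add(Pow(Add(-5, 4), -1), 257), -1) = Pow(Add(Pow(-1, -1), 257), -1) = Pow(Add(-1, 257), -1) = Pow(256, -1) = Rational(1, 256)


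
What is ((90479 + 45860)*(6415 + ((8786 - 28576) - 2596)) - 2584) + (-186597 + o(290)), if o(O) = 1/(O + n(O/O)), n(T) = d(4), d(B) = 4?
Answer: -640231848899/294 ≈ -2.1777e+9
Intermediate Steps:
n(T) = 4
o(O) = 1/(4 + O) (o(O) = 1/(O + 4) = 1/(4 + O))
((90479 + 45860)*(6415 + ((8786 - 28576) - 2596)) - 2584) + (-186597 + o(290)) = ((90479 + 45860)*(6415 + ((8786 - 28576) - 2596)) - 2584) + (-186597 + 1/(4 + 290)) = (136339*(6415 + (-19790 - 2596)) - 2584) + (-186597 + 1/294) = (136339*(6415 - 22386) - 2584) + (-186597 + 1/294) = (136339*(-15971) - 2584) - 54859517/294 = (-2177470169 - 2584) - 54859517/294 = -2177472753 - 54859517/294 = -640231848899/294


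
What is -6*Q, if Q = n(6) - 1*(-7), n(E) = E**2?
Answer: -258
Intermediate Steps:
Q = 43 (Q = 6**2 - 1*(-7) = 36 + 7 = 43)
-6*Q = -6*43 = -258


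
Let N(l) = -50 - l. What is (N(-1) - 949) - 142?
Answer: -1140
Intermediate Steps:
(N(-1) - 949) - 142 = ((-50 - 1*(-1)) - 949) - 142 = ((-50 + 1) - 949) - 142 = (-49 - 949) - 142 = -998 - 142 = -1140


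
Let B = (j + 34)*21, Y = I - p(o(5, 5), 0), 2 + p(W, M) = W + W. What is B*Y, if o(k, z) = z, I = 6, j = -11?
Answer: -966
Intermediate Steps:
p(W, M) = -2 + 2*W (p(W, M) = -2 + (W + W) = -2 + 2*W)
Y = -2 (Y = 6 - (-2 + 2*5) = 6 - (-2 + 10) = 6 - 1*8 = 6 - 8 = -2)
B = 483 (B = (-11 + 34)*21 = 23*21 = 483)
B*Y = 483*(-2) = -966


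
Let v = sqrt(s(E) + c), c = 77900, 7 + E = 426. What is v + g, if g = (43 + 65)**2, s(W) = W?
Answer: 11664 + 17*sqrt(271) ≈ 11944.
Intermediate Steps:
E = 419 (E = -7 + 426 = 419)
v = 17*sqrt(271) (v = sqrt(419 + 77900) = sqrt(78319) = 17*sqrt(271) ≈ 279.86)
g = 11664 (g = 108**2 = 11664)
v + g = 17*sqrt(271) + 11664 = 11664 + 17*sqrt(271)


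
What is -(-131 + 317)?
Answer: -186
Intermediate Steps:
-(-131 + 317) = -1*186 = -186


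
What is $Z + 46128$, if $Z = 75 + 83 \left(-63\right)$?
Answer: $40974$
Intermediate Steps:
$Z = -5154$ ($Z = 75 - 5229 = -5154$)
$Z + 46128 = -5154 + 46128 = 40974$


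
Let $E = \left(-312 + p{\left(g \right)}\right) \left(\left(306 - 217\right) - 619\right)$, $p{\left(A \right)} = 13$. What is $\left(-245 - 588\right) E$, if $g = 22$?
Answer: $-132005510$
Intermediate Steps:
$E = 158470$ ($E = \left(-312 + 13\right) \left(\left(306 - 217\right) - 619\right) = - 299 \left(89 - 619\right) = \left(-299\right) \left(-530\right) = 158470$)
$\left(-245 - 588\right) E = \left(-245 - 588\right) 158470 = \left(-833\right) 158470 = -132005510$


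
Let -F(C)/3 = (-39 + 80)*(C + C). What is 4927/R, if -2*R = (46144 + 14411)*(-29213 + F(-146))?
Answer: -9854/405900165 ≈ -2.4277e-5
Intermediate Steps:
F(C) = -246*C (F(C) = -3*(-39 + 80)*(C + C) = -123*2*C = -246*C)
R = -405900165/2 (R = -(46144 + 14411)*(-29213 - 246*(-146))/2 = -60555*(-29213 + 35916)/2 = -60555*6703/2 = -1/2*405900165 = -405900165/2 ≈ -2.0295e+8)
4927/R = 4927/(-405900165/2) = 4927*(-2/405900165) = -9854/405900165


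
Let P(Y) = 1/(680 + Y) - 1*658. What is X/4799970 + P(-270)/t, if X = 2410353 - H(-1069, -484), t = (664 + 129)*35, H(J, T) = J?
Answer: 373513801621/780307123050 ≈ 0.47868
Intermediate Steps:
t = 27755 (t = 793*35 = 27755)
X = 2411422 (X = 2410353 - 1*(-1069) = 2410353 + 1069 = 2411422)
P(Y) = -658 + 1/(680 + Y) (P(Y) = 1/(680 + Y) - 658 = -658 + 1/(680 + Y))
X/4799970 + P(-270)/t = 2411422/4799970 + ((-447439 - 658*(-270))/(680 - 270))/27755 = 2411422*(1/4799970) + ((-447439 + 177660)/410)*(1/27755) = 1205711/2399985 + ((1/410)*(-269779))*(1/27755) = 1205711/2399985 - 269779/410*1/27755 = 1205711/2399985 - 269779/11379550 = 373513801621/780307123050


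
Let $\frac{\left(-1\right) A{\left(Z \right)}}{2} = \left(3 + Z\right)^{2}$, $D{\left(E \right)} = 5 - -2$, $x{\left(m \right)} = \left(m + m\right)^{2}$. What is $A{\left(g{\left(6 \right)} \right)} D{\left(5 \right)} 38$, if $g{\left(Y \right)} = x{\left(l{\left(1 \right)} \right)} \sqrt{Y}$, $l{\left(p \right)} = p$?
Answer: $-55860 - 12768 \sqrt{6} \approx -87135.0$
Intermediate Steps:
$x{\left(m \right)} = 4 m^{2}$ ($x{\left(m \right)} = \left(2 m\right)^{2} = 4 m^{2}$)
$g{\left(Y \right)} = 4 \sqrt{Y}$ ($g{\left(Y \right)} = 4 \cdot 1^{2} \sqrt{Y} = 4 \cdot 1 \sqrt{Y} = 4 \sqrt{Y}$)
$D{\left(E \right)} = 7$ ($D{\left(E \right)} = 5 + 2 = 7$)
$A{\left(Z \right)} = - 2 \left(3 + Z\right)^{2}$
$A{\left(g{\left(6 \right)} \right)} D{\left(5 \right)} 38 = - 2 \left(3 + 4 \sqrt{6}\right)^{2} \cdot 7 \cdot 38 = - 14 \left(3 + 4 \sqrt{6}\right)^{2} \cdot 38 = - 532 \left(3 + 4 \sqrt{6}\right)^{2}$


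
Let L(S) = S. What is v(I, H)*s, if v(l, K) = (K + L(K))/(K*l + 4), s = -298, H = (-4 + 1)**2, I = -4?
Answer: 1341/8 ≈ 167.63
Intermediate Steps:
H = 9 (H = (-3)**2 = 9)
v(l, K) = 2*K/(4 + K*l) (v(l, K) = (K + K)/(K*l + 4) = (2*K)/(4 + K*l) = 2*K/(4 + K*l))
v(I, H)*s = (2*9/(4 + 9*(-4)))*(-298) = (2*9/(4 - 36))*(-298) = (2*9/(-32))*(-298) = (2*9*(-1/32))*(-298) = -9/16*(-298) = 1341/8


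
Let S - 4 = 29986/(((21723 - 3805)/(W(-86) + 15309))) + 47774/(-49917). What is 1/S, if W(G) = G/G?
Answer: 447206403/11459450263456 ≈ 3.9025e-5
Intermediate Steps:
W(G) = 1
S = 11459450263456/447206403 (S = 4 + (29986/(((21723 - 3805)/(1 + 15309))) + 47774/(-49917)) = 4 + (29986/((17918/15310)) + 47774*(-1/49917)) = 4 + (29986/((17918*(1/15310))) - 47774/49917) = 4 + (29986/(8959/7655) - 47774/49917) = 4 + (29986*(7655/8959) - 47774/49917) = 4 + (229542830/8959 - 47774/49917) = 4 + 11457661437844/447206403 = 11459450263456/447206403 ≈ 25625.)
1/S = 1/(11459450263456/447206403) = 447206403/11459450263456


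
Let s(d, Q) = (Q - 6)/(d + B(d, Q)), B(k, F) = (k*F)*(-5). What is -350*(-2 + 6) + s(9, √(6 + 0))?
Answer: -625808/447 + 29*√6/1341 ≈ -1400.0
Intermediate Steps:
B(k, F) = -5*F*k (B(k, F) = (F*k)*(-5) = -5*F*k)
s(d, Q) = (-6 + Q)/(d - 5*Q*d) (s(d, Q) = (Q - 6)/(d - 5*Q*d) = (-6 + Q)/(d - 5*Q*d))
-350*(-2 + 6) + s(9, √(6 + 0)) = -350*(-2 + 6) + (6 - √(6 + 0))/(9*(-1 + 5*√(6 + 0))) = -350*4 + (6 - √6)/(9*(-1 + 5*√6)) = -70*20 + (6 - √6)/(9*(-1 + 5*√6)) = -1400 + (6 - √6)/(9*(-1 + 5*√6))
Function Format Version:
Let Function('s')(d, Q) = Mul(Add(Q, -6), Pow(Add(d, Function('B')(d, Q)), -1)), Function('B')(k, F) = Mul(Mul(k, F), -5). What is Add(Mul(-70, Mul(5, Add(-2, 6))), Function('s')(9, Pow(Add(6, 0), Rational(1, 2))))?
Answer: Add(Rational(-625808, 447), Mul(Rational(29, 1341), Pow(6, Rational(1, 2)))) ≈ -1400.0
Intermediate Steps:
Function('B')(k, F) = Mul(-5, F, k) (Function('B')(k, F) = Mul(Mul(F, k), -5) = Mul(-5, F, k))
Function('s')(d, Q) = Mul(Pow(Add(d, Mul(-5, Q, d)), -1), Add(-6, Q)) (Function('s')(d, Q) = Mul(Add(Q, -6), Pow(Add(d, Mul(-5, Q, d)), -1)) = Mul(Add(-6, Q), Pow(Add(d, Mul(-5, Q, d)), -1)) = Mul(Pow(Add(d, Mul(-5, Q, d)), -1), Add(-6, Q)))
Add(Mul(-70, Mul(5, Add(-2, 6))), Function('s')(9, Pow(Add(6, 0), Rational(1, 2)))) = Add(Mul(-70, Mul(5, Add(-2, 6))), Mul(Pow(9, -1), Pow(Add(-1, Mul(5, Pow(Add(6, 0), Rational(1, 2)))), -1), Add(6, Mul(-1, Pow(Add(6, 0), Rational(1, 2)))))) = Add(Mul(-70, Mul(5, 4)), Mul(Rational(1, 9), Pow(Add(-1, Mul(5, Pow(6, Rational(1, 2)))), -1), Add(6, Mul(-1, Pow(6, Rational(1, 2)))))) = Add(Mul(-70, 20), Mul(Rational(1, 9), Pow(Add(-1, Mul(5, Pow(6, Rational(1, 2)))), -1), Add(6, Mul(-1, Pow(6, Rational(1, 2)))))) = Add(-1400, Mul(Rational(1, 9), Pow(Add(-1, Mul(5, Pow(6, Rational(1, 2)))), -1), Add(6, Mul(-1, Pow(6, Rational(1, 2))))))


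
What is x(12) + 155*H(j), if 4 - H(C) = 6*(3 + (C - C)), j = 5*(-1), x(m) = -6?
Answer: -2176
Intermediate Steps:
j = -5
H(C) = -14 (H(C) = 4 - 6*(3 + (C - C)) = 4 - 6*(3 + 0) = 4 - 6*3 = 4 - 1*18 = 4 - 18 = -14)
x(12) + 155*H(j) = -6 + 155*(-14) = -6 - 2170 = -2176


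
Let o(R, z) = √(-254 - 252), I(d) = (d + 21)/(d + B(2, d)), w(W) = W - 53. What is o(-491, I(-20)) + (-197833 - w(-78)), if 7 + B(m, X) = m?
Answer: -197702 + I*√506 ≈ -1.977e+5 + 22.494*I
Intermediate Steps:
B(m, X) = -7 + m
w(W) = -53 + W
I(d) = (21 + d)/(-5 + d) (I(d) = (d + 21)/(d + (-7 + 2)) = (21 + d)/(d - 5) = (21 + d)/(-5 + d))
o(R, z) = I*√506 (o(R, z) = √(-506) = I*√506)
o(-491, I(-20)) + (-197833 - w(-78)) = I*√506 + (-197833 - (-53 - 78)) = I*√506 + (-197833 - 1*(-131)) = I*√506 + (-197833 + 131) = I*√506 - 197702 = -197702 + I*√506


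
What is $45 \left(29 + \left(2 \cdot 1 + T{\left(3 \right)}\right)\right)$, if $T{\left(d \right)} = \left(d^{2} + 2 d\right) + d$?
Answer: $2205$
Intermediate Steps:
$T{\left(d \right)} = d^{2} + 3 d$
$45 \left(29 + \left(2 \cdot 1 + T{\left(3 \right)}\right)\right) = 45 \left(29 + \left(2 \cdot 1 + 3 \left(3 + 3\right)\right)\right) = 45 \left(29 + \left(2 + 3 \cdot 6\right)\right) = 45 \left(29 + \left(2 + 18\right)\right) = 45 \left(29 + 20\right) = 45 \cdot 49 = 2205$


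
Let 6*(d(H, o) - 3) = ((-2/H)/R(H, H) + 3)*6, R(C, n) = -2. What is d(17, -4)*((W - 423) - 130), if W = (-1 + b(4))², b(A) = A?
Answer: -3296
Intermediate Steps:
W = 9 (W = (-1 + 4)² = 3² = 9)
d(H, o) = 6 + 1/H (d(H, o) = 3 + ((-2/H/(-2) + 3)*6)/6 = 3 + ((-2/H*(-½) + 3)*6)/6 = 3 + ((1/H + 3)*6)/6 = 3 + ((3 + 1/H)*6)/6 = 3 + (18 + 6/H)/6 = 3 + (3 + 1/H) = 6 + 1/H)
d(17, -4)*((W - 423) - 130) = (6 + 1/17)*((9 - 423) - 130) = (6 + 1/17)*(-414 - 130) = (103/17)*(-544) = -3296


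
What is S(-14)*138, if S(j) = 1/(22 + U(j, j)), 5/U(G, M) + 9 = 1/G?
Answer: 2921/454 ≈ 6.4339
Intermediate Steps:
U(G, M) = 5/(-9 + 1/G)
S(j) = 1/(22 - 5*j/(-1 + 9*j))
S(-14)*138 = ((1 - 9*(-14))/(22 - 193*(-14)))*138 = ((1 + 126)/(22 + 2702))*138 = (127/2724)*138 = 2921/454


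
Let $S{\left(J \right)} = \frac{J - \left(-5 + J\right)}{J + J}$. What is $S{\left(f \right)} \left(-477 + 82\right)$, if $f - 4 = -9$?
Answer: $\frac{395}{2} \approx 197.5$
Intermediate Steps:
$f = -5$ ($f = 4 - 9 = -5$)
$S{\left(J \right)} = \frac{5}{2 J}$
$S{\left(f \right)} \left(-477 + 82\right) = \frac{5}{2 \left(-5\right)} \left(-477 + 82\right) = \frac{5}{2} \left(- \frac{1}{5}\right) \left(-395\right) = \left(- \frac{1}{2}\right) \left(-395\right) = \frac{395}{2}$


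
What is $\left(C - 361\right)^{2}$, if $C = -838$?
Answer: $1437601$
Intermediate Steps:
$\left(C - 361\right)^{2} = \left(-838 - 361\right)^{2} = \left(-1199\right)^{2} = 1437601$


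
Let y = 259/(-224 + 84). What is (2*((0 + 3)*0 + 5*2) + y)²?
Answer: 131769/400 ≈ 329.42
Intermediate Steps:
y = -37/20 (y = 259/(-140) = 259*(-1/140) = -37/20 ≈ -1.8500)
(2*((0 + 3)*0 + 5*2) + y)² = (2*((0 + 3)*0 + 5*2) - 37/20)² = (2*(3*0 + 10) - 37/20)² = (2*(0 + 10) - 37/20)² = (2*10 - 37/20)² = (20 - 37/20)² = (363/20)² = 131769/400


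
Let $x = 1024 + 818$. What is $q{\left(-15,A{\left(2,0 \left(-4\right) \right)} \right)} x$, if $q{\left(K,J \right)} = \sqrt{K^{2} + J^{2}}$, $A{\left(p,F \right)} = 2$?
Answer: $1842 \sqrt{229} \approx 27875.0$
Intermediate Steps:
$x = 1842$
$q{\left(K,J \right)} = \sqrt{J^{2} + K^{2}}$
$q{\left(-15,A{\left(2,0 \left(-4\right) \right)} \right)} x = \sqrt{2^{2} + \left(-15\right)^{2}} \cdot 1842 = \sqrt{4 + 225} \cdot 1842 = \sqrt{229} \cdot 1842 = 1842 \sqrt{229}$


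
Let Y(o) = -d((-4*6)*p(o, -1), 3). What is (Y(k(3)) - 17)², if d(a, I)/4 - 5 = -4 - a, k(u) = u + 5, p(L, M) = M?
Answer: 5625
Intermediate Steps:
k(u) = 5 + u
d(a, I) = 4 - 4*a (d(a, I) = 20 + 4*(-4 - a) = 20 + (-16 - 4*a) = 4 - 4*a)
Y(o) = 92 (Y(o) = -(4 - 4*(-4*6)*(-1)) = -(4 - (-96)*(-1)) = -(4 - 4*24) = -(4 - 96) = -1*(-92) = 92)
(Y(k(3)) - 17)² = (92 - 17)² = 75² = 5625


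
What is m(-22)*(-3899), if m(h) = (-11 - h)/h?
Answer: 3899/2 ≈ 1949.5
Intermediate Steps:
m(h) = (-11 - h)/h
m(-22)*(-3899) = ((-11 - 1*(-22))/(-22))*(-3899) = -(-11 + 22)/22*(-3899) = -1/22*11*(-3899) = -½*(-3899) = 3899/2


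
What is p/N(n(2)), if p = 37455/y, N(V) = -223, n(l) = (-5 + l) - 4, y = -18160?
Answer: 33/3568 ≈ 0.0092489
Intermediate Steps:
n(l) = -9 + l
p = -33/16 (p = 37455/(-18160) = 37455*(-1/18160) = -33/16 ≈ -2.0625)
p/N(n(2)) = -33/16/(-223) = -33/16*(-1/223) = 33/3568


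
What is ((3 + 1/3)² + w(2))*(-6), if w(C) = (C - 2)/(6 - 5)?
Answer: -200/3 ≈ -66.667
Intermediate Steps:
w(C) = -2 + C (w(C) = (-2 + C)/1 = (-2 + C)*1 = -2 + C)
((3 + 1/3)² + w(2))*(-6) = ((3 + 1/3)² + (-2 + 2))*(-6) = ((3 + ⅓)² + 0)*(-6) = ((10/3)² + 0)*(-6) = (100/9 + 0)*(-6) = (100/9)*(-6) = -200/3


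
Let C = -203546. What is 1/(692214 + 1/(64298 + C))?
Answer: 139248/96389415071 ≈ 1.4446e-6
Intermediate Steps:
1/(692214 + 1/(64298 + C)) = 1/(692214 + 1/(64298 - 203546)) = 1/(692214 + 1/(-139248)) = 1/(692214 - 1/139248) = 1/(96389415071/139248) = 139248/96389415071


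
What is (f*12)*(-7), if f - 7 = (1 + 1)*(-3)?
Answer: -84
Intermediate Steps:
f = 1 (f = 7 + (1 + 1)*(-3) = 7 + 2*(-3) = 7 - 6 = 1)
(f*12)*(-7) = (1*12)*(-7) = 12*(-7) = -84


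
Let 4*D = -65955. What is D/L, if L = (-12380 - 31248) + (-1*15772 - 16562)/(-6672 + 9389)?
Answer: 35839947/94855688 ≈ 0.37784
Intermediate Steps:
D = -65955/4 (D = (¼)*(-65955) = -65955/4 ≈ -16489.)
L = -118569610/2717 (L = -43628 + (-15772 - 16562)/2717 = -43628 - 32334*1/2717 = -43628 - 32334/2717 = -118569610/2717 ≈ -43640.)
D/L = -65955/(4*(-118569610/2717)) = -65955/4*(-2717/118569610) = 35839947/94855688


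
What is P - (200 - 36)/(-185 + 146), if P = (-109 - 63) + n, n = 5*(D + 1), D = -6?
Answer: -7519/39 ≈ -192.79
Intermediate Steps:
n = -25 (n = 5*(-6 + 1) = 5*(-5) = -25)
P = -197 (P = (-109 - 63) - 25 = -172 - 25 = -197)
P - (200 - 36)/(-185 + 146) = -197 - (200 - 36)/(-185 + 146) = -197 - 164/(-39) = -197 - 164*(-1)/39 = -197 - 1*(-164/39) = -197 + 164/39 = -7519/39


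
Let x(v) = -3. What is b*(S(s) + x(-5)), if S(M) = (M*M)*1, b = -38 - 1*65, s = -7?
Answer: -4738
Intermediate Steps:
b = -103 (b = -38 - 65 = -103)
S(M) = M² (S(M) = M²*1 = M²)
b*(S(s) + x(-5)) = -103*((-7)² - 3) = -103*(49 - 3) = -103*46 = -4738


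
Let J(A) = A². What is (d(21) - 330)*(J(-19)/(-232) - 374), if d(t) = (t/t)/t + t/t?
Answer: 7165323/58 ≈ 1.2354e+5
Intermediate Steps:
d(t) = 1 + 1/t (d(t) = 1/t + 1 = 1 + 1/t)
(d(21) - 330)*(J(-19)/(-232) - 374) = ((1 + 21)/21 - 330)*((-19)²/(-232) - 374) = ((1/21)*22 - 330)*(361*(-1/232) - 374) = (22/21 - 330)*(-361/232 - 374) = -6908/21*(-87129/232) = 7165323/58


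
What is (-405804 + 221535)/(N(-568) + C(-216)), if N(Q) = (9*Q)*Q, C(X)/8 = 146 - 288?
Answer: -184269/2902480 ≈ -0.063487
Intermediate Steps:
C(X) = -1136 (C(X) = 8*(146 - 288) = 8*(-142) = -1136)
N(Q) = 9*Q**2
(-405804 + 221535)/(N(-568) + C(-216)) = (-405804 + 221535)/(9*(-568)**2 - 1136) = -184269/(9*322624 - 1136) = -184269/(2903616 - 1136) = -184269/2902480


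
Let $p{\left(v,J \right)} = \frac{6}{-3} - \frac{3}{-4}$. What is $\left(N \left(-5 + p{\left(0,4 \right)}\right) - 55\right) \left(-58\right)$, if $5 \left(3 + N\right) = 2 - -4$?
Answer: $\frac{5075}{2} \approx 2537.5$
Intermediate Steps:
$N = - \frac{9}{5}$ ($N = -3 + \frac{2 - -4}{5} = -3 + \frac{2 + 4}{5} = -3 + \frac{1}{5} \cdot 6 = -3 + \frac{6}{5} = - \frac{9}{5} \approx -1.8$)
$p{\left(v,J \right)} = - \frac{5}{4}$ ($p{\left(v,J \right)} = 6 \left(- \frac{1}{3}\right) - - \frac{3}{4} = -2 + \frac{3}{4} = - \frac{5}{4}$)
$\left(N \left(-5 + p{\left(0,4 \right)}\right) - 55\right) \left(-58\right) = \left(- \frac{9 \left(-5 - \frac{5}{4}\right)}{5} - 55\right) \left(-58\right) = \left(\left(- \frac{9}{5}\right) \left(- \frac{25}{4}\right) - 55\right) \left(-58\right) = \left(\frac{45}{4} - 55\right) \left(-58\right) = \left(- \frac{175}{4}\right) \left(-58\right) = \frac{5075}{2}$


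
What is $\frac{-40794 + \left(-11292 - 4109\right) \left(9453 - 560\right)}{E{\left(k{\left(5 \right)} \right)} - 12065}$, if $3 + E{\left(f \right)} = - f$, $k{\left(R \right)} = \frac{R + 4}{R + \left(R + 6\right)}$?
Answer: $\frac{2192030192}{193097} \approx 11352.0$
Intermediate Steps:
$k{\left(R \right)} = \frac{4 + R}{6 + 2 R}$ ($k{\left(R \right)} = \frac{4 + R}{R + \left(6 + R\right)} = \frac{4 + R}{6 + 2 R}$)
$E{\left(f \right)} = -3 - f$
$\frac{-40794 + \left(-11292 - 4109\right) \left(9453 - 560\right)}{E{\left(k{\left(5 \right)} \right)} - 12065} = \frac{-40794 + \left(-11292 - 4109\right) \left(9453 - 560\right)}{\left(-3 - \frac{4 + 5}{2 \left(3 + 5\right)}\right) - 12065} = \frac{-40794 - 136961093}{\left(-3 - \frac{1}{2} \cdot \frac{1}{8} \cdot 9\right) - 12065} = - \frac{137001887}{\left(-3 - \frac{9}{16}\right) - 12065} = - \frac{137001887}{- \frac{57}{16} - 12065} = - \frac{137001887}{- \frac{193097}{16}} = \left(-137001887\right) \left(- \frac{16}{193097}\right) = \frac{2192030192}{193097}$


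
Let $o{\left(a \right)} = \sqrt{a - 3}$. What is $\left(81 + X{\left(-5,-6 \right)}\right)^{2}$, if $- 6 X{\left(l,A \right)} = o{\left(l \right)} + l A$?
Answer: $\frac{\left(228 - i \sqrt{2}\right)^{2}}{9} \approx 5775.8 - 71.653 i$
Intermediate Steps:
$o{\left(a \right)} = \sqrt{-3 + a}$
$X{\left(l,A \right)} = - \frac{\sqrt{-3 + l}}{6} - \frac{A l}{6}$ ($X{\left(l,A \right)} = - \frac{\sqrt{-3 + l} + l A}{6} = - \frac{\sqrt{-3 + l} + A l}{6} = - \frac{\sqrt{-3 + l}}{6} - \frac{A l}{6}$)
$\left(81 + X{\left(-5,-6 \right)}\right)^{2} = \left(81 - \left(5 + \frac{\sqrt{-3 - 5}}{6}\right)\right)^{2} = \left(81 - \left(5 + \frac{\sqrt{-8}}{6}\right)\right)^{2} = \left(81 - \left(5 + \frac{2 i \sqrt{2}}{6}\right)\right)^{2} = \left(81 - \left(5 + \frac{i \sqrt{2}}{3}\right)\right)^{2} = \left(76 - \frac{i \sqrt{2}}{3}\right)^{2}$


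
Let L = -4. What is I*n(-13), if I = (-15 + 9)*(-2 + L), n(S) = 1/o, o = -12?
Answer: -3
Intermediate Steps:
n(S) = -1/12 (n(S) = 1/(-12) = -1/12)
I = 36 (I = (-15 + 9)*(-2 - 4) = -6*(-6) = 36)
I*n(-13) = 36*(-1/12) = -3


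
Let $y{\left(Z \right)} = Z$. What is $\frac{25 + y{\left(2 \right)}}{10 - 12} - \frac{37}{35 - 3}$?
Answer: $- \frac{469}{32} \approx -14.656$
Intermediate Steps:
$\frac{25 + y{\left(2 \right)}}{10 - 12} - \frac{37}{35 - 3} = \frac{25 + 2}{10 - 12} - \frac{37}{35 - 3} = \frac{27}{-2} - \frac{37}{32} = 27 \left(- \frac{1}{2}\right) - \frac{37}{32} = - \frac{27}{2} - \frac{37}{32} = - \frac{469}{32}$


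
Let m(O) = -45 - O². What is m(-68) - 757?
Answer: -5426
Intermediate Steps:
m(-68) - 757 = (-45 - 1*(-68)²) - 757 = (-45 - 1*4624) - 757 = (-45 - 4624) - 757 = -4669 - 757 = -5426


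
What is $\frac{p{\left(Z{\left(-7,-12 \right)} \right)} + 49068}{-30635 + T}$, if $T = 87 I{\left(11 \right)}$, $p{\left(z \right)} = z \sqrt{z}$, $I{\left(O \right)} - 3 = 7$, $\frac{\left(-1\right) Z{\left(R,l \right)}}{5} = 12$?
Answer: $- \frac{49068}{29765} + \frac{24 i \sqrt{15}}{5953} \approx -1.6485 + 0.015614 i$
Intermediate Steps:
$Z{\left(R,l \right)} = -60$ ($Z{\left(R,l \right)} = \left(-5\right) 12 = -60$)
$I{\left(O \right)} = 10$ ($I{\left(O \right)} = 3 + 7 = 10$)
$p{\left(z \right)} = z^{\frac{3}{2}}$
$T = 870$ ($T = 87 \cdot 10 = 870$)
$\frac{p{\left(Z{\left(-7,-12 \right)} \right)} + 49068}{-30635 + T} = \frac{\left(-60\right)^{\frac{3}{2}} + 49068}{-30635 + 870} = \frac{- 120 i \sqrt{15} + 49068}{-29765} = \left(49068 - 120 i \sqrt{15}\right) \left(- \frac{1}{29765}\right) = - \frac{49068}{29765} + \frac{24 i \sqrt{15}}{5953}$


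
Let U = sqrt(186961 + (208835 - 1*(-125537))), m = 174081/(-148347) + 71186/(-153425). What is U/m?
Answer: -7586712825*sqrt(521333)/12422868989 ≈ -440.95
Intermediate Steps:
m = -12422868989/7586712825 (m = 174081*(-1/148347) + 71186*(-1/153425) = -58027/49449 - 71186/153425 = -12422868989/7586712825 ≈ -1.6375)
U = sqrt(521333) (U = sqrt(186961 + (208835 + 125537)) = sqrt(186961 + 334372) = sqrt(521333) ≈ 722.03)
U/m = sqrt(521333)/(-12422868989/7586712825) = sqrt(521333)*(-7586712825/12422868989) = -7586712825*sqrt(521333)/12422868989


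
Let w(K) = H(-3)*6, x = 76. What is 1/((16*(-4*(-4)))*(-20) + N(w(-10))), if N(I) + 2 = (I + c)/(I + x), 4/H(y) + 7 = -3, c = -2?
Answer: -184/942459 ≈ -0.00019523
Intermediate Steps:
H(y) = -2/5 (H(y) = 4/(-7 - 3) = 4/(-10) = 4*(-1/10) = -2/5)
w(K) = -12/5 (w(K) = -2/5*6 = -12/5)
N(I) = -2 + (-2 + I)/(76 + I) (N(I) = -2 + (I - 2)/(I + 76) = -2 + (-2 + I)/(76 + I))
1/((16*(-4*(-4)))*(-20) + N(w(-10))) = 1/((16*(-4*(-4)))*(-20) + (-154 - 1*(-12/5))/(76 - 12/5)) = 1/((16*16)*(-20) + (-154 + 12/5)/(368/5)) = 1/(256*(-20) + (5/368)*(-758/5)) = 1/(-5120 - 379/184) = 1/(-942459/184) = -184/942459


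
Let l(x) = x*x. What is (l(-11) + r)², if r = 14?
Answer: 18225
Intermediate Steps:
l(x) = x²
(l(-11) + r)² = ((-11)² + 14)² = (121 + 14)² = 135² = 18225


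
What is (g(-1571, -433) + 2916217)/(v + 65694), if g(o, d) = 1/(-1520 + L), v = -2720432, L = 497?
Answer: -1491644995/1357898487 ≈ -1.0985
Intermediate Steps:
g(o, d) = -1/1023 (g(o, d) = 1/(-1520 + 497) = 1/(-1023) = -1/1023)
(g(-1571, -433) + 2916217)/(v + 65694) = (-1/1023 + 2916217)/(-2720432 + 65694) = (2983289990/1023)/(-2654738) = (2983289990/1023)*(-1/2654738) = -1491644995/1357898487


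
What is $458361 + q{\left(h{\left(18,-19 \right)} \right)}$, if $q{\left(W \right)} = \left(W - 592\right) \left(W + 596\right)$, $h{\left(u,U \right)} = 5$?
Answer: $105574$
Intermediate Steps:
$q{\left(W \right)} = \left(-592 + W\right) \left(596 + W\right)$
$458361 + q{\left(h{\left(18,-19 \right)} \right)} = 458361 + \left(-352832 + 5^{2} + 4 \cdot 5\right) = 458361 + \left(-352832 + 25 + 20\right) = 458361 - 352787 = 105574$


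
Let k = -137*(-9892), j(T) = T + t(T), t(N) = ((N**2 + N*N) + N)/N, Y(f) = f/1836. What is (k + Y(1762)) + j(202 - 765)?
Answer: 1242528569/918 ≈ 1.3535e+6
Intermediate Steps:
Y(f) = f/1836 (Y(f) = f*(1/1836) = f/1836)
t(N) = (N + 2*N**2)/N (t(N) = ((N**2 + N**2) + N)/N = (2*N**2 + N)/N = (N + 2*N**2)/N)
j(T) = 1 + 3*T (j(T) = T + (1 + 2*T) = 1 + 3*T)
k = 1355204
(k + Y(1762)) + j(202 - 765) = (1355204 + (1/1836)*1762) + (1 + 3*(202 - 765)) = (1355204 + 881/918) + (1 + 3*(-563)) = 1244078153/918 + (1 - 1689) = 1244078153/918 - 1688 = 1242528569/918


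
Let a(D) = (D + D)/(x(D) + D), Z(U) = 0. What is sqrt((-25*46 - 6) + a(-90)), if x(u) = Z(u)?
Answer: I*sqrt(1154) ≈ 33.971*I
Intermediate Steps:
x(u) = 0
a(D) = 2 (a(D) = (D + D)/(0 + D) = (2*D)/D = 2)
sqrt((-25*46 - 6) + a(-90)) = sqrt((-25*46 - 6) + 2) = sqrt((-1150 - 6) + 2) = sqrt(-1156 + 2) = sqrt(-1154) = I*sqrt(1154)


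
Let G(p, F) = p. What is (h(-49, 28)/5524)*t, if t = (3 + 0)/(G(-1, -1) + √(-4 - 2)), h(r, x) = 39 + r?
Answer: 15/19334 + 15*I*√6/19334 ≈ 0.00077584 + 0.0019004*I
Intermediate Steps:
t = 3/(-1 + I*√6) (t = (3 + 0)/(-1 + √(-4 - 2)) = 3/(-1 + √(-6)) = 3/(-1 + I*√6) ≈ -0.42857 - 1.0498*I)
(h(-49, 28)/5524)*t = ((39 - 49)/5524)*(-3/7 - 3*I*√6/7) = (-10*1/5524)*(-3/7 - 3*I*√6/7) = -5*(-3/7 - 3*I*√6/7)/2762 = 15/19334 + 15*I*√6/19334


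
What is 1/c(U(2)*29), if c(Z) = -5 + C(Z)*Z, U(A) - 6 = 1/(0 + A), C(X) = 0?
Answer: -⅕ ≈ -0.20000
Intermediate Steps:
U(A) = 6 + 1/A (U(A) = 6 + 1/(0 + A) = 6 + 1/A)
c(Z) = -5 (c(Z) = -5 + 0*Z = -5 + 0 = -5)
1/c(U(2)*29) = 1/(-5) = -⅕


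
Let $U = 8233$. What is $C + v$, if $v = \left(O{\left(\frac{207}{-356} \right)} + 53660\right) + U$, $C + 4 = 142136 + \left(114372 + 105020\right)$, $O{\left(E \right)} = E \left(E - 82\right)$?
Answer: $\frac{53668262505}{126736} \approx 4.2347 \cdot 10^{5}$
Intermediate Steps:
$O{\left(E \right)} = E \left(-82 + E\right)$
$C = 361524$ ($C = -4 + \left(142136 + \left(114372 + 105020\right)\right) = -4 + \left(142136 + 219392\right) = -4 + 361528 = 361524$)
$v = \frac{7850156841}{126736}$ ($v = \left(\frac{207}{-356} \left(-82 + \frac{207}{-356}\right) + 53660\right) + 8233 = \left(207 \left(- \frac{1}{356}\right) \left(-82 + 207 \left(- \frac{1}{356}\right)\right) + 53660\right) + 8233 = \left(- \frac{207 \left(-82 - \frac{207}{356}\right)}{356} + 53660\right) + 8233 = \left(\left(- \frac{207}{356}\right) \left(- \frac{29399}{356}\right) + 53660\right) + 8233 = \left(\frac{6085593}{126736} + 53660\right) + 8233 = \frac{6806739353}{126736} + 8233 = \frac{7850156841}{126736} \approx 61941.0$)
$C + v = 361524 + \frac{7850156841}{126736} = \frac{53668262505}{126736}$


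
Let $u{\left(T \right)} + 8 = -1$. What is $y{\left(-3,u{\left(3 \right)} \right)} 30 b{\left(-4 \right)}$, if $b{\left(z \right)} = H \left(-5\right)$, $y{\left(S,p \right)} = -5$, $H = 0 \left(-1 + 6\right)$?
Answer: $0$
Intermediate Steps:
$H = 0$ ($H = 0 \cdot 5 = 0$)
$u{\left(T \right)} = -9$ ($u{\left(T \right)} = -8 - 1 = -9$)
$b{\left(z \right)} = 0$ ($b{\left(z \right)} = 0 \left(-5\right) = 0$)
$y{\left(-3,u{\left(3 \right)} \right)} 30 b{\left(-4 \right)} = \left(-5\right) 30 \cdot 0 = \left(-150\right) 0 = 0$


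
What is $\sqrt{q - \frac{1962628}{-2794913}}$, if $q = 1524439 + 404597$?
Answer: $\frac{4 \sqrt{941796550612344053}}{2794913} \approx 1388.9$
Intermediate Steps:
$q = 1929036$
$\sqrt{q - \frac{1962628}{-2794913}} = \sqrt{1929036 - \frac{1962628}{-2794913}} = \sqrt{1929036 - - \frac{1962628}{2794913}} = \sqrt{1929036 + \frac{1962628}{2794913}} = \sqrt{\frac{5391489756496}{2794913}} = \frac{4 \sqrt{941796550612344053}}{2794913}$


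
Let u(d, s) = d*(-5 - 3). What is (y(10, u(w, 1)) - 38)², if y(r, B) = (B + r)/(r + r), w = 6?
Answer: 159201/100 ≈ 1592.0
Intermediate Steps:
u(d, s) = -8*d (u(d, s) = d*(-8) = -8*d)
y(r, B) = (B + r)/(2*r) (y(r, B) = (B + r)/((2*r)) = (B + r)*(1/(2*r)) = (B + r)/(2*r))
(y(10, u(w, 1)) - 38)² = ((½)*(-8*6 + 10)/10 - 38)² = ((½)*(⅒)*(-48 + 10) - 38)² = ((½)*(⅒)*(-38) - 38)² = (-19/10 - 38)² = (-399/10)² = 159201/100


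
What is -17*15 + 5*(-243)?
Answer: -1470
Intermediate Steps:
-17*15 + 5*(-243) = -255 - 1215 = -1470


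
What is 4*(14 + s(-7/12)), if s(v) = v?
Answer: 161/3 ≈ 53.667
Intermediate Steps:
4*(14 + s(-7/12)) = 4*(14 - 7/12) = 4*(161/12) = 161/3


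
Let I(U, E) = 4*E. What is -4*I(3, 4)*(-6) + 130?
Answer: 514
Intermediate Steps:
-4*I(3, 4)*(-6) + 130 = -16*4*(-6) + 130 = -4*16*(-6) + 130 = -64*(-6) + 130 = 384 + 130 = 514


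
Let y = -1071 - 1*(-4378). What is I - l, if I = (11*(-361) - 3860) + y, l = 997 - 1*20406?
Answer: 14885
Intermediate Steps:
y = 3307 (y = -1071 + 4378 = 3307)
l = -19409 (l = 997 - 20406 = -19409)
I = -4524 (I = (11*(-361) - 3860) + 3307 = (-3971 - 3860) + 3307 = -7831 + 3307 = -4524)
I - l = -4524 - 1*(-19409) = -4524 + 19409 = 14885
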